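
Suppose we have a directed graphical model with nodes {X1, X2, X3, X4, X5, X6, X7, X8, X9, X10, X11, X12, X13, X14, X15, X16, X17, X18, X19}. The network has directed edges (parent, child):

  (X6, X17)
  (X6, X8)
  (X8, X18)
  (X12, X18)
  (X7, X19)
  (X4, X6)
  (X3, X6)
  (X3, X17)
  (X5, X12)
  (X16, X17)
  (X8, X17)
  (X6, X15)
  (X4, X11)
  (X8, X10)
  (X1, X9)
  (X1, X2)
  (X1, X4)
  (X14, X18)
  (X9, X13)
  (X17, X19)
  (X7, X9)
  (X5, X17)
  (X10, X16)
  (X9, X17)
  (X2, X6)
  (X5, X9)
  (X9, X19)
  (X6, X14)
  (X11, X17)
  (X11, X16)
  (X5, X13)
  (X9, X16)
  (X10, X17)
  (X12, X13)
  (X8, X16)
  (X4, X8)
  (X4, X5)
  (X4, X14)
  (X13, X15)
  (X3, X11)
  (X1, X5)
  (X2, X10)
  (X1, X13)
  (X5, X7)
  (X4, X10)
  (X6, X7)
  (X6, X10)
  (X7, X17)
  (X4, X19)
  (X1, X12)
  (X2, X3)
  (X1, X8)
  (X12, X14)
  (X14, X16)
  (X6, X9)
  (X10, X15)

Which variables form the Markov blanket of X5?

{X1, X3, X4, X6, X7, X8, X9, X10, X11, X12, X13, X16, X17}

By definition, MB(X5) is built from X5's parents, X5's children, and the co-parents of X5.
X5 has children X7, X9, X12, X13, X17.
Pa(X5) = {X1, X4}.
Other parents of X5's children:
  X7 also has parent X6.
  X9 also has parents X1, X6, X7.
  X12's other parent is X1.
  X13 also has parents X1, X9, X12.
  X17 also has parents X3, X6, X7, X8, X9, X10, X11, X16.
MB(X5) = {X1, X3, X4, X6, X7, X8, X9, X10, X11, X12, X13, X16, X17}.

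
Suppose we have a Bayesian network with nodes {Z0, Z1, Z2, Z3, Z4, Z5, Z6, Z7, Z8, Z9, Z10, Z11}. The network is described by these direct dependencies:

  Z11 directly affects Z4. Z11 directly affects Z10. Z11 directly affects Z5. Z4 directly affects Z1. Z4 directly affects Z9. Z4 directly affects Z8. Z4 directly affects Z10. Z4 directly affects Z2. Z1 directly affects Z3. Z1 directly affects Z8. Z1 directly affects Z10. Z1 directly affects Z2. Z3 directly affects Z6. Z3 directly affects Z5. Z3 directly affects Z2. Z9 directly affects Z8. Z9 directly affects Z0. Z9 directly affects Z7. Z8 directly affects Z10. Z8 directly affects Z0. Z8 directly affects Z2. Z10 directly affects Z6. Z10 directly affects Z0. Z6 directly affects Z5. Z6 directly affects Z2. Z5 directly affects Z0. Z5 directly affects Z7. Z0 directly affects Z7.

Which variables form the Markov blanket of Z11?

{Z1, Z3, Z4, Z5, Z6, Z8, Z10}

The Markov blanket of a node is its parents, its children, and the other parents of its children.
Z11 has children Z4, Z5, Z10.
Parents of Z11: none.
For each child, the remaining parents (spouses of Z11):
  Z4: —
  Z10: Z1, Z4, Z8
  Z5: Z3, Z6
Union: {} ∪ {Z4, Z5, Z10} ∪ {Z1, Z3, Z4, Z6, Z8} = {Z1, Z3, Z4, Z5, Z6, Z8, Z10}.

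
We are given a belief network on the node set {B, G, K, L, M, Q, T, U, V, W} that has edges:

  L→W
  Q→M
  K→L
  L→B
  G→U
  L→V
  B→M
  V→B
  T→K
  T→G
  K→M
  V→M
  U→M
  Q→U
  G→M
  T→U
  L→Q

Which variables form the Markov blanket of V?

By definition, MB(V) is built from V's parents, V's children, and the co-parents of V.
Pa(V) = {L}.
Ch(V) = {B, M}.
Other parents of V's children:
  B: L
  M: B, G, K, Q, U
MB(V) = {B, G, K, L, M, Q, U}.

{B, G, K, L, M, Q, U}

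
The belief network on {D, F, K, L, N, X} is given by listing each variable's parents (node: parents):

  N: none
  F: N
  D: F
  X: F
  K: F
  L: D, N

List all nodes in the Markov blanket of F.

{D, K, N, X}

Parents of F: N.
F's children: D, K, X.
Other parents of F's children:
  D: no additional parents.
  X has no other parent.
  K: no additional parents.
MB(F) = {D, K, N, X}.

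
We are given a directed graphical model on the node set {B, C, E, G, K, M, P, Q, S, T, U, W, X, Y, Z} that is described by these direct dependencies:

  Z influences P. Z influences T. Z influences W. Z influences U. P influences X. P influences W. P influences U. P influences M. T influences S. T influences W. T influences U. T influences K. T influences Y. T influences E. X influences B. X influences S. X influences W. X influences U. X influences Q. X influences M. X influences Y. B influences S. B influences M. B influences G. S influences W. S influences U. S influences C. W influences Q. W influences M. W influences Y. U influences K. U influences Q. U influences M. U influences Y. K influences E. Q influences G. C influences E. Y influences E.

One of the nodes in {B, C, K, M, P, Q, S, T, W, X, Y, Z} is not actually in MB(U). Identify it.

Recall MB(v) = parents ∪ children ∪ spouses, where spouses are the other parents of v's children.
Children of U: K, M, Q, Y.
U has parents P, S, T, X, Z.
Parents of each child, excluding U:
  K: T
  Q: W, X
  M: B, P, W, X
  Y: T, W, X
MB(U) = {B, K, M, P, Q, S, T, W, X, Y, Z}.
C is neither a parent, child, nor co-parent of U, so it does not belong.

C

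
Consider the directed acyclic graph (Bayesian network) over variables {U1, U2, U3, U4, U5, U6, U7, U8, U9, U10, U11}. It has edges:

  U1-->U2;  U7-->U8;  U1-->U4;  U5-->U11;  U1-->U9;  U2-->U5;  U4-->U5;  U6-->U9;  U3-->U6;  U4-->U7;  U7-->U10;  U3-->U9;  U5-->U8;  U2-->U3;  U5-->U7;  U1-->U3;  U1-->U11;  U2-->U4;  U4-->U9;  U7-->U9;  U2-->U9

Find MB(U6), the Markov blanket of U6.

{U1, U2, U3, U4, U7, U9}

Ch(U6) = {U9}.
Pa(U6) = {U3}.
Co-parents of U6 (other parents of its children):
  U9: U1, U2, U3, U4, U7
Taking the union gives {U1, U2, U3, U4, U7, U9}.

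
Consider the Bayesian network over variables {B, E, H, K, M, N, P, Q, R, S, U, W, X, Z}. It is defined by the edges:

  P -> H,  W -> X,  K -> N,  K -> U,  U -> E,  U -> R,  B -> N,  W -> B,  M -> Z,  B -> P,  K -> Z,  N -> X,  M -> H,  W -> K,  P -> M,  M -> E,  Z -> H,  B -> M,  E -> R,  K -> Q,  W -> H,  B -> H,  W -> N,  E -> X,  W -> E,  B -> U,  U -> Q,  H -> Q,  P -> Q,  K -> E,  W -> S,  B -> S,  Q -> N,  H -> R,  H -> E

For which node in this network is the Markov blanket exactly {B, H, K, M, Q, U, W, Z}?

The target node must have every member of {B, H, K, M, Q, U, W, Z} as a parent, child, or co-parent, and no others.
Parents of P: B; children: H, M, Q; co-parents: B, H, K, M, U, W, Z.
These exactly cover the given set, so the node is P.

P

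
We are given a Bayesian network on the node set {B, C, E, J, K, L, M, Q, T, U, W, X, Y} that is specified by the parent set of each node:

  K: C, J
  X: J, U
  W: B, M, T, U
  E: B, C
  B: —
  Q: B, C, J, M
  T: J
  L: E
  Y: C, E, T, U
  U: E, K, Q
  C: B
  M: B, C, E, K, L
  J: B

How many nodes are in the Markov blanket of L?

5

The Markov blanket of a node is its parents, its children, and the other parents of its children.
Pa(L) = {E}.
L has child M.
For each child, the remaining parents (spouses of L):
  parents(M) \ {L} = {B, C, E, K}.
MB(L) = {B, C, E, K, M}, which has 5 nodes.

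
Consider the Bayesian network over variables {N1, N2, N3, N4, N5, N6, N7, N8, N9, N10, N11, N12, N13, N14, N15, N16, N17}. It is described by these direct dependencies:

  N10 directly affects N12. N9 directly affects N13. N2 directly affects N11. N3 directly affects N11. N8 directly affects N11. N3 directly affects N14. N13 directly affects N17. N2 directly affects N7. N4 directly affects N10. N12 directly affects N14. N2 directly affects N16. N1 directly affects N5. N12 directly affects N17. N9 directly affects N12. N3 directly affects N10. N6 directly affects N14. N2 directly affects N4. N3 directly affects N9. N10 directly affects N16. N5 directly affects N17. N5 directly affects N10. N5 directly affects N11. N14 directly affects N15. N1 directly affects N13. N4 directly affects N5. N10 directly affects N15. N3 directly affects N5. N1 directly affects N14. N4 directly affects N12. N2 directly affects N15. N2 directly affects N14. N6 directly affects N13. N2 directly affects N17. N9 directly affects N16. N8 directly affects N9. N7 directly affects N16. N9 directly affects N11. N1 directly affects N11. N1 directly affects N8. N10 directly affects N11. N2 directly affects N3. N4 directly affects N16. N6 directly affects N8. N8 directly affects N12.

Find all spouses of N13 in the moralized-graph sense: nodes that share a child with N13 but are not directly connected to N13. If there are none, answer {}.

{N2, N5, N12}

Children of N13: N17.
  N17's other parents are N2, N5, N12.
Excluding nodes already adjacent to N13 (N1, N6, N9, N17), the co-parent-only contribution is {N2, N5, N12}.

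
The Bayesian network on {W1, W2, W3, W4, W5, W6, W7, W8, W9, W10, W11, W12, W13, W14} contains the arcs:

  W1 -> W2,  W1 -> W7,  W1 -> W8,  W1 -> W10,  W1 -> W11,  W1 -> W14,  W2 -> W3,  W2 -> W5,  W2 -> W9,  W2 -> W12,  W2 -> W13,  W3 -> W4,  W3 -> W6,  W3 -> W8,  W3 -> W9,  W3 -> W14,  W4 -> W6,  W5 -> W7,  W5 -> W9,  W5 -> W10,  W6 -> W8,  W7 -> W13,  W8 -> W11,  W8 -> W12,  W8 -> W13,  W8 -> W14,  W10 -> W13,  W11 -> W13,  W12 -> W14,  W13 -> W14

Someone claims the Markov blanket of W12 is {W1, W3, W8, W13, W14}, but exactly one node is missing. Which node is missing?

The Markov blanket of a node is its parents, its children, and the other parents of its children.
W12 has parents W2, W8.
W12 has child W14.
Parents of each child, excluding W12:
  W14 also has parents W1, W3, W8, W13.
MB(W12) = {W1, W2, W3, W8, W13, W14}.
Comparing with the claimed set, W2 is missing.

W2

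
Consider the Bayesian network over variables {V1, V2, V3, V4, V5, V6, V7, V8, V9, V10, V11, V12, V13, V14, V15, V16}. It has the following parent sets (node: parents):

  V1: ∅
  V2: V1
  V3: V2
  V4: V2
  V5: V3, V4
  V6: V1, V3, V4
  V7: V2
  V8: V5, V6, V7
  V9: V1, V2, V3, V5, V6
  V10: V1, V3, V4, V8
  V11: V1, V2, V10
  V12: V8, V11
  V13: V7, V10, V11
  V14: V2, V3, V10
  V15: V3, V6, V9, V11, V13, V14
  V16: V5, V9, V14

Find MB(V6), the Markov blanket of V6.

{V1, V2, V3, V4, V5, V7, V8, V9, V11, V13, V14, V15}

Recall MB(v) = parents ∪ children ∪ spouses, where spouses are the other parents of v's children.
Pa(V6) = {V1, V3, V4}.
Children of V6: V8, V9, V15.
Other parents of V6's children:
  V8's other parents are V5, V7.
  V9's other parents are V1, V2, V3, V5.
  parents(V15) \ {V6} = {V3, V9, V11, V13, V14}.
Union: {V1, V3, V4} ∪ {V8, V9, V15} ∪ {V1, V2, V3, V5, V7, V9, V11, V13, V14} = {V1, V2, V3, V4, V5, V7, V8, V9, V11, V13, V14, V15}.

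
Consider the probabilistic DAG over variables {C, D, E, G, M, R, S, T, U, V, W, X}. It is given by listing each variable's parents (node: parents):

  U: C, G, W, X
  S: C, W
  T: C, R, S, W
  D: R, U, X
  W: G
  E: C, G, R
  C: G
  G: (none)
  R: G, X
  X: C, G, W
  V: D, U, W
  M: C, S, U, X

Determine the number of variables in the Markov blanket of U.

Pa(U) = {C, G, W, X}.
U's children: D, M, V.
Co-parents of U (other parents of its children):
  D's other parents are R, X.
  parents(V) \ {U} = {D, W}.
  parents(M) \ {U} = {C, S, X}.
MB(U) = {C, D, G, M, R, S, V, W, X}, which has 9 nodes.

9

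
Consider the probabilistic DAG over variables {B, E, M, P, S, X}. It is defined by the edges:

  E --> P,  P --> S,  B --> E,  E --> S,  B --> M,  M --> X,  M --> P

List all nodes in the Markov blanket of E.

{B, M, P, S}

By definition, MB(E) is built from E's parents, E's children, and the co-parents of E.
E has parent B.
E has children P, S.
For each child, the remaining parents (spouses of E):
  P also has parent M.
  S's other parent is P.
MB(E) = {B, M, P, S}.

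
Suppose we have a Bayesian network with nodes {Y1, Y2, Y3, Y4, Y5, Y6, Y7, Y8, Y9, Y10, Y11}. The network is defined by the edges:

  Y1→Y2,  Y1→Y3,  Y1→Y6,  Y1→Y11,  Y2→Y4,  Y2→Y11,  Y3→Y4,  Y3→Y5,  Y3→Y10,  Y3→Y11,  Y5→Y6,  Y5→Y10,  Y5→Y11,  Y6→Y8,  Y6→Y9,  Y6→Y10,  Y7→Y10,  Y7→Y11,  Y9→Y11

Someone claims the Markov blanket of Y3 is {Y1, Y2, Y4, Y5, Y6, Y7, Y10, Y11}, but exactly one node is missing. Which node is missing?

Y9

The Markov blanket of a node is its parents, its children, and the other parents of its children.
Y3's parents: Y1.
Y3 has children Y4, Y5, Y10, Y11.
For each child, the remaining parents (spouses of Y3):
  Y4: Y2
  Y5: —
  Y10: Y5, Y6, Y7
  Y11: Y1, Y2, Y5, Y7, Y9
MB(Y3) = {Y1, Y2, Y4, Y5, Y6, Y7, Y9, Y10, Y11}.
Comparing with the claimed set, Y9 is missing.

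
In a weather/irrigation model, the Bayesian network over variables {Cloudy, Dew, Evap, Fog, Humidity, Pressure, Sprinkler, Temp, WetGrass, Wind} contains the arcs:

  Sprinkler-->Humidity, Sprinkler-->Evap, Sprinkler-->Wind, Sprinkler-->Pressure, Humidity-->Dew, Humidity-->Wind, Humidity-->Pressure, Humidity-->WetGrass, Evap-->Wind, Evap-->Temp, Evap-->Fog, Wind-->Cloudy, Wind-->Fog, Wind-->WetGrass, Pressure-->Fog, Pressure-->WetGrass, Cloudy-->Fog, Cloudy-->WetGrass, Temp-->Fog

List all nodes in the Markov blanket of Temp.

{Cloudy, Evap, Fog, Pressure, Wind}

Pa(Temp) = {Evap}.
Temp has child Fog.
Other parents of Temp's children:
  Fog's other parents are Cloudy, Evap, Pressure, Wind.
Union: {Evap} ∪ {Fog} ∪ {Cloudy, Evap, Pressure, Wind} = {Cloudy, Evap, Fog, Pressure, Wind}.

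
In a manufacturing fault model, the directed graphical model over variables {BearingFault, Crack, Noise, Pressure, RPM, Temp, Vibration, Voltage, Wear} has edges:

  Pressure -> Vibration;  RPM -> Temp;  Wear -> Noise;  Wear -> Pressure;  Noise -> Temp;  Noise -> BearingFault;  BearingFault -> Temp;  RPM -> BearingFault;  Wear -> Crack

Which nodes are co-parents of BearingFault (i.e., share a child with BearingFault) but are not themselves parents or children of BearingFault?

Children of BearingFault: Temp.
  parents(Temp) \ {BearingFault} = {Noise, RPM}.
Excluding nodes already adjacent to BearingFault (Noise, RPM, Temp), the co-parent-only contribution is {}.

{}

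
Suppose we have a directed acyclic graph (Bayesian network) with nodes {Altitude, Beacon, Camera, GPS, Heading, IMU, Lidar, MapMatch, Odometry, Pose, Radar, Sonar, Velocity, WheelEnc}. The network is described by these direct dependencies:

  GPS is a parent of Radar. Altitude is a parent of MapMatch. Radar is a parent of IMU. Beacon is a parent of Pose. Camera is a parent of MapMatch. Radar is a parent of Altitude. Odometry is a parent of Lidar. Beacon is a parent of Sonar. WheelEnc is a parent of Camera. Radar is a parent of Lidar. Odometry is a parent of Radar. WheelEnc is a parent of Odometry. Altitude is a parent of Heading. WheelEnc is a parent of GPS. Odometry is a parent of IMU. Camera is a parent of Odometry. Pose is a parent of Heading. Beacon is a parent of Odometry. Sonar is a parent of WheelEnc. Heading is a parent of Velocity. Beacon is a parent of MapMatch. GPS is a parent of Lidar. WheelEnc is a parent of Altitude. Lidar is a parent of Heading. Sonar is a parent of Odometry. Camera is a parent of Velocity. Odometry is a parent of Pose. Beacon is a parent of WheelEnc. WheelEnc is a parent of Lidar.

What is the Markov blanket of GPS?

{Lidar, Odometry, Radar, WheelEnc}

A node's Markov blanket = Pa ∪ Ch ∪ (parents of Ch other than the node itself).
GPS's parents: WheelEnc.
GPS has children Lidar, Radar.
Parents of each child, excluding GPS:
  Radar's other parent is Odometry.
  Lidar's other parents are Odometry, Radar, WheelEnc.
Taking the union gives {Lidar, Odometry, Radar, WheelEnc}.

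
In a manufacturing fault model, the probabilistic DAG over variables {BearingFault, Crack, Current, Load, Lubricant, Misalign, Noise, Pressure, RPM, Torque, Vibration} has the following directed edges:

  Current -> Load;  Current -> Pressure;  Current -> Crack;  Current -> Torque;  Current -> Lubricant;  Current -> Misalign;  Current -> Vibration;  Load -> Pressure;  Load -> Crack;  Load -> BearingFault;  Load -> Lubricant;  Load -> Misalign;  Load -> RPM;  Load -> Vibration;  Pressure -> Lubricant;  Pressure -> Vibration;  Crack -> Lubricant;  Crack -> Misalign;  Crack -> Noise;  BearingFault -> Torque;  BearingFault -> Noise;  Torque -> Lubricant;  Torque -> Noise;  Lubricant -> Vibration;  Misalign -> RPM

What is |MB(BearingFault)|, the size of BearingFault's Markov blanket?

5

By definition, MB(BearingFault) is built from BearingFault's parents, BearingFault's children, and the co-parents of BearingFault.
Parents of BearingFault: Load.
BearingFault's children: Noise, Torque.
Parents of each child, excluding BearingFault:
  Torque: Current
  Noise: Crack, Torque
MB(BearingFault) = {Crack, Current, Load, Noise, Torque}, which has 5 nodes.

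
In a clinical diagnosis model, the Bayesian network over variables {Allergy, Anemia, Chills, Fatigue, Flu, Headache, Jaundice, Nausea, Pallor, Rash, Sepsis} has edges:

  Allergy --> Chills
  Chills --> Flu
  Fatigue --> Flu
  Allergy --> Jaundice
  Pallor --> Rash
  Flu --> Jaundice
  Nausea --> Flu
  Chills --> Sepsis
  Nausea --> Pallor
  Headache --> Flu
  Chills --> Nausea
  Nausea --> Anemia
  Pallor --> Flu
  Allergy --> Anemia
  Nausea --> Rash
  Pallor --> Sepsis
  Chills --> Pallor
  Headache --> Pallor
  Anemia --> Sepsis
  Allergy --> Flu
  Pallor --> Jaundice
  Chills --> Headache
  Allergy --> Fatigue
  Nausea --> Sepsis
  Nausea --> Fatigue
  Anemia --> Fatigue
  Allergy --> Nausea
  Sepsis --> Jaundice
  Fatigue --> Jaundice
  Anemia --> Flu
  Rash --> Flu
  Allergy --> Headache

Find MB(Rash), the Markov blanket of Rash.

{Allergy, Anemia, Chills, Fatigue, Flu, Headache, Nausea, Pallor}

A node's Markov blanket = Pa ∪ Ch ∪ (parents of Ch other than the node itself).
Rash has parents Nausea, Pallor.
Ch(Rash) = {Flu}.
Co-parents of Rash (other parents of its children):
  Flu's other parents are Allergy, Anemia, Chills, Fatigue, Headache, Nausea, Pallor.
So the Markov blanket of Rash is {Allergy, Anemia, Chills, Fatigue, Flu, Headache, Nausea, Pallor}.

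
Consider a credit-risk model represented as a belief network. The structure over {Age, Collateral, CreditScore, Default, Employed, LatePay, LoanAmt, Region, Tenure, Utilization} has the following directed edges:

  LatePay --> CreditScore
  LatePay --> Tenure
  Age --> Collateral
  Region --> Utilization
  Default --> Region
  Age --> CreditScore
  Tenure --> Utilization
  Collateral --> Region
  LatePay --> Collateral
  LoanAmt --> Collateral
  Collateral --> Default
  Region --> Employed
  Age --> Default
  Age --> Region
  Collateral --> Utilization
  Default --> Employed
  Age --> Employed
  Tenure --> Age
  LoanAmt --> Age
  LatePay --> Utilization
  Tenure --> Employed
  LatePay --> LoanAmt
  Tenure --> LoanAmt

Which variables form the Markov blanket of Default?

Recall MB(v) = parents ∪ children ∪ spouses, where spouses are the other parents of v's children.
Parents of Default: Age, Collateral.
Default's children: Employed, Region.
Co-parents of Default (other parents of its children):
  Region: Age, Collateral
  Employed: Age, Region, Tenure
So the Markov blanket of Default is {Age, Collateral, Employed, Region, Tenure}.

{Age, Collateral, Employed, Region, Tenure}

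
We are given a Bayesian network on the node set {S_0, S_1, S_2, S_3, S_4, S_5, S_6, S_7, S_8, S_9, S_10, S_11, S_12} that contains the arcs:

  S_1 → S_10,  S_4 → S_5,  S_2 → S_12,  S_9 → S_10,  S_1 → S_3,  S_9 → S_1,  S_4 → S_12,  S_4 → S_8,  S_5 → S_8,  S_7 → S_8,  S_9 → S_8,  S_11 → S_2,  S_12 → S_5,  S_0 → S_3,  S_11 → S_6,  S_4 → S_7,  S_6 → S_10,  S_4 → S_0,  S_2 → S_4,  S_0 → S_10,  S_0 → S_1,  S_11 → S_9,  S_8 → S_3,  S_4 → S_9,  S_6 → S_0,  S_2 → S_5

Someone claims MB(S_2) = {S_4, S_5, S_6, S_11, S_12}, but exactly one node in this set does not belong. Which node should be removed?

S_6

Pa(S_2) = {S_11}.
Ch(S_2) = {S_4, S_5, S_12}.
Parents of each child, excluding S_2:
  S_4 has no other parent.
  S_12's other parent is S_4.
  S_5 also has parents S_4, S_12.
MB(S_2) = {S_4, S_5, S_11, S_12}.
S_6 is neither a parent, child, nor co-parent of S_2, so it does not belong.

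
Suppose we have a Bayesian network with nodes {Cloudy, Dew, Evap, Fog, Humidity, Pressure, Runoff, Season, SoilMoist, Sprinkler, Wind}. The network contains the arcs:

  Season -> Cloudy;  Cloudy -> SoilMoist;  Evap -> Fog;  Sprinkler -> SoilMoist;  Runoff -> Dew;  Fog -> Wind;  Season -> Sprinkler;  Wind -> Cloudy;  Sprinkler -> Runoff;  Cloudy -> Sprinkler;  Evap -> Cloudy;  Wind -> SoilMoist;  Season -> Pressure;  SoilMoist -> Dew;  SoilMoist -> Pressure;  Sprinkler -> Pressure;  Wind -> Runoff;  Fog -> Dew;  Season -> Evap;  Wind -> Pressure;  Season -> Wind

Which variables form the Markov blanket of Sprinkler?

{Cloudy, Pressure, Runoff, Season, SoilMoist, Wind}

Recall MB(v) = parents ∪ children ∪ spouses, where spouses are the other parents of v's children.
Parents of Sprinkler: Cloudy, Season.
Children of Sprinkler: Pressure, Runoff, SoilMoist.
For each child, the remaining parents (spouses of Sprinkler):
  SoilMoist's other parents are Cloudy, Wind.
  Runoff's other parent is Wind.
  Pressure also has parents Season, SoilMoist, Wind.
So the Markov blanket of Sprinkler is {Cloudy, Pressure, Runoff, Season, SoilMoist, Wind}.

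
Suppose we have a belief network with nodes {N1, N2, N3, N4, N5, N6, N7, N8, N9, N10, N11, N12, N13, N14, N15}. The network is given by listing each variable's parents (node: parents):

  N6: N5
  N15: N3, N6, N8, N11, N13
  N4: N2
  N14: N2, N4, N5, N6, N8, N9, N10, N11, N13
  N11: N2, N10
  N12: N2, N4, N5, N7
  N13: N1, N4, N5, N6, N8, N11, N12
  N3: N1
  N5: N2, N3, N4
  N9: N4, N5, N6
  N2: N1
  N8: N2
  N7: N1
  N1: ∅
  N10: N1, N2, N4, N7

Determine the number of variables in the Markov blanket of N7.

A node's Markov blanket = Pa ∪ Ch ∪ (parents of Ch other than the node itself).
N7 has children N10, N12.
Pa(N7) = {N1}.
Co-parents of N7 (other parents of its children):
  parents(N10) \ {N7} = {N1, N2, N4}.
  parents(N12) \ {N7} = {N2, N4, N5}.
MB(N7) = {N1, N2, N4, N5, N10, N12}, which has 6 nodes.

6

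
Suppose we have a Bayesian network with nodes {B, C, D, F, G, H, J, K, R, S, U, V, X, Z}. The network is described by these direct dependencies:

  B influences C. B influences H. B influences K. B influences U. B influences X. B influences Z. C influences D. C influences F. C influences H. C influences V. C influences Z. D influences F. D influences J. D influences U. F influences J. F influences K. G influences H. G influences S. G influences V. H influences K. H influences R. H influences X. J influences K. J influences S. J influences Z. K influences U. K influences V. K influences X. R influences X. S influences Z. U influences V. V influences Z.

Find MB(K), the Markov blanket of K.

K has parents B, F, H, J.
Ch(K) = {U, V, X}.
Co-parents of K (other parents of its children):
  U: B, D
  V: C, G, U
  X: B, H, R
Union: {B, F, H, J} ∪ {U, V, X} ∪ {B, C, D, G, H, R, U} = {B, C, D, F, G, H, J, R, U, V, X}.

{B, C, D, F, G, H, J, R, U, V, X}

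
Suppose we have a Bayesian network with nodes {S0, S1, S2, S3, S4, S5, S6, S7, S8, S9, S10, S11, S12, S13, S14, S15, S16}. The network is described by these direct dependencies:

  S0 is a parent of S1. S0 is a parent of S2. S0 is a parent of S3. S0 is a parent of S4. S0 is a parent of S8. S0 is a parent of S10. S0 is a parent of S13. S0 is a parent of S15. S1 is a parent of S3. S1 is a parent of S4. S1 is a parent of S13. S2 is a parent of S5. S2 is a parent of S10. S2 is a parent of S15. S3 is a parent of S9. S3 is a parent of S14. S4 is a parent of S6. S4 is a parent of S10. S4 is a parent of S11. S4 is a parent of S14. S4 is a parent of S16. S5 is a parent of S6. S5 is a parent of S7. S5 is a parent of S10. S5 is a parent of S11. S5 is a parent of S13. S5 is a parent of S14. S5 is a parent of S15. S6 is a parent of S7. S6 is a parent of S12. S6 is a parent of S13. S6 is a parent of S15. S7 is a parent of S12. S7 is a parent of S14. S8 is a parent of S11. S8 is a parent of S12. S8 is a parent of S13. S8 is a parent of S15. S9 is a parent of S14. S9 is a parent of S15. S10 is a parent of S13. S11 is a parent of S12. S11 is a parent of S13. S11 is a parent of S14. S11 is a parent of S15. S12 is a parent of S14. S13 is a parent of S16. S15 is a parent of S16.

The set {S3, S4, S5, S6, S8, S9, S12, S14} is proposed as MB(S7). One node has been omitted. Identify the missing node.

Pa(S7) = {S5, S6}.
Children of S7: S12, S14.
For each child, the remaining parents (spouses of S7):
  parents(S12) \ {S7} = {S6, S8, S11}.
  S14 also has parents S3, S4, S5, S9, S11, S12.
MB(S7) = {S3, S4, S5, S6, S8, S9, S11, S12, S14}.
Comparing with the claimed set, S11 is missing.

S11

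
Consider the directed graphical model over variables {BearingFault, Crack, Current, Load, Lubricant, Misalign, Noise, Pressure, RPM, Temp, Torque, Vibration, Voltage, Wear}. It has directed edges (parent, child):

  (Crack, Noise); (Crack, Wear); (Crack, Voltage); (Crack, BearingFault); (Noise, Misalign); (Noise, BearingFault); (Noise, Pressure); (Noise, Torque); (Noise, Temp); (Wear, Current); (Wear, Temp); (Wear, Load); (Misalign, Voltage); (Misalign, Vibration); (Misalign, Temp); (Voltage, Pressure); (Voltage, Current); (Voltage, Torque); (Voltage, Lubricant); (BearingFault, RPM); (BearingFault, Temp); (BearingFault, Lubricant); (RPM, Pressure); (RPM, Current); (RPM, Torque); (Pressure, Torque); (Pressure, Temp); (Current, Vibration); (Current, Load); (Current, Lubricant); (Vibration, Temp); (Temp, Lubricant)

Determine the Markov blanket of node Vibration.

Vibration has parents Current, Misalign.
Vibration's children: Temp.
Other parents of Vibration's children:
  Temp: BearingFault, Misalign, Noise, Pressure, Wear
MB(Vibration) = {BearingFault, Current, Misalign, Noise, Pressure, Temp, Wear}.

{BearingFault, Current, Misalign, Noise, Pressure, Temp, Wear}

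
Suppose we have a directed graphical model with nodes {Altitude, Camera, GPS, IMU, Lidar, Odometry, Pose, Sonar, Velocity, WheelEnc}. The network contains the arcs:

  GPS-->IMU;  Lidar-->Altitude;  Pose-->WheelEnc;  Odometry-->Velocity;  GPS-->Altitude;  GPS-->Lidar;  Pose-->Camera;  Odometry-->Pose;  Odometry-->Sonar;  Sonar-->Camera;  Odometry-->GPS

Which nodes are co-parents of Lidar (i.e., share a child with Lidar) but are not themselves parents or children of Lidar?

Children of Lidar: Altitude.
  Altitude: GPS
Excluding nodes already adjacent to Lidar (Altitude, GPS), the co-parent-only contribution is {}.

{}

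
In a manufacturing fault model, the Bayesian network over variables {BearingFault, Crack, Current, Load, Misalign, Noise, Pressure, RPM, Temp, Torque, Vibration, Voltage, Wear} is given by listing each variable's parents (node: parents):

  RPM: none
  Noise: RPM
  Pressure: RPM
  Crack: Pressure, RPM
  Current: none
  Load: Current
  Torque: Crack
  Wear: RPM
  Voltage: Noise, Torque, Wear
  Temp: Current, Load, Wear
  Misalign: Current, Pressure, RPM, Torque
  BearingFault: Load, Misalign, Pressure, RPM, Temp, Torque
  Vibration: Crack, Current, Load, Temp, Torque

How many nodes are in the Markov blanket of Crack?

The Markov blanket of a node is its parents, its children, and the other parents of its children.
Crack has children Torque, Vibration.
Parents of Crack: Pressure, RPM.
Co-parents of Crack (other parents of its children):
  Torque: —
  Vibration: Current, Load, Temp, Torque
MB(Crack) = {Current, Load, Pressure, RPM, Temp, Torque, Vibration}, which has 7 nodes.

7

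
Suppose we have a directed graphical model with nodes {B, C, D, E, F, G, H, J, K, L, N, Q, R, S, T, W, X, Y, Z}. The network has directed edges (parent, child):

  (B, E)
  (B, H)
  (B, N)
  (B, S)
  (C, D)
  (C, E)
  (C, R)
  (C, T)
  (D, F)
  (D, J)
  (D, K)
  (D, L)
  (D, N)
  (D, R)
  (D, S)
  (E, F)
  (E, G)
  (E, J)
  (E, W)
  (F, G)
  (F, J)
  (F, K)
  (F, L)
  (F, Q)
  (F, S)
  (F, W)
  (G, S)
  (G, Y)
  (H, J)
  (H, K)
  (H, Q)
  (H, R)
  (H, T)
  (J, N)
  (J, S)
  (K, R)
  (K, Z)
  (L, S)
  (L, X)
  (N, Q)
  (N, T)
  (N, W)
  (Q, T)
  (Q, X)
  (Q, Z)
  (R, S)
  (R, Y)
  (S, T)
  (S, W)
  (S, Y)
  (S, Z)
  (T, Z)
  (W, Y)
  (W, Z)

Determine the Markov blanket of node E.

Pa(E) = {B, C}.
E's children: F, G, J, W.
Co-parents of E (other parents of its children):
  F also has parent D.
  parents(G) \ {E} = {F}.
  J's other parents are D, F, H.
  parents(W) \ {E} = {F, N, S}.
Taking the union gives {B, C, D, F, G, H, J, N, S, W}.

{B, C, D, F, G, H, J, N, S, W}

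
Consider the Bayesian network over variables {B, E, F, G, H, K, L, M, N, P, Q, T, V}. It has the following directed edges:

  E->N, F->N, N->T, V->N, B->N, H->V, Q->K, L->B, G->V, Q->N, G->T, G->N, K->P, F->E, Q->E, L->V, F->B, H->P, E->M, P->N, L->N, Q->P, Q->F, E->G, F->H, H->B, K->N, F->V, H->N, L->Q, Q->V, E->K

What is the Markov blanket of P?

A node's Markov blanket = Pa ∪ Ch ∪ (parents of Ch other than the node itself).
P's children: N.
Parents of P: H, K, Q.
For each child, the remaining parents (spouses of P):
  N also has parents B, E, F, G, H, K, L, Q, V.
Taking the union gives {B, E, F, G, H, K, L, N, Q, V}.

{B, E, F, G, H, K, L, N, Q, V}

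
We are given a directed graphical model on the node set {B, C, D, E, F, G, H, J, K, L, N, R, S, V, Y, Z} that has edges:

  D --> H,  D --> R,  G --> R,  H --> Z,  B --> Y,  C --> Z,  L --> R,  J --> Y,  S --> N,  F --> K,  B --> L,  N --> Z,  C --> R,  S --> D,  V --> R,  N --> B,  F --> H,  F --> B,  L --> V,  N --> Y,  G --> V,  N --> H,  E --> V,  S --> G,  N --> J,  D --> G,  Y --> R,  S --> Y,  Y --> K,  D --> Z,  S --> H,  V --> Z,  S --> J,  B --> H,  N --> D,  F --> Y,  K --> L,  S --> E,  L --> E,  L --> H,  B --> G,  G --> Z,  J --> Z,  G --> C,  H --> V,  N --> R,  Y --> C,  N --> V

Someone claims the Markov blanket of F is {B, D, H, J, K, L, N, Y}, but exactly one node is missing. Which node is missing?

The Markov blanket of a node is its parents, its children, and the other parents of its children.
Pa(F) = {}.
Ch(F) = {B, H, K, Y}.
For each child, the remaining parents (spouses of F):
  B also has parent N.
  parents(Y) \ {F} = {B, J, N, S}.
  parents(K) \ {F} = {Y}.
  parents(H) \ {F} = {B, D, L, N, S}.
MB(F) = {B, D, H, J, K, L, N, S, Y}.
Comparing with the claimed set, S is missing.

S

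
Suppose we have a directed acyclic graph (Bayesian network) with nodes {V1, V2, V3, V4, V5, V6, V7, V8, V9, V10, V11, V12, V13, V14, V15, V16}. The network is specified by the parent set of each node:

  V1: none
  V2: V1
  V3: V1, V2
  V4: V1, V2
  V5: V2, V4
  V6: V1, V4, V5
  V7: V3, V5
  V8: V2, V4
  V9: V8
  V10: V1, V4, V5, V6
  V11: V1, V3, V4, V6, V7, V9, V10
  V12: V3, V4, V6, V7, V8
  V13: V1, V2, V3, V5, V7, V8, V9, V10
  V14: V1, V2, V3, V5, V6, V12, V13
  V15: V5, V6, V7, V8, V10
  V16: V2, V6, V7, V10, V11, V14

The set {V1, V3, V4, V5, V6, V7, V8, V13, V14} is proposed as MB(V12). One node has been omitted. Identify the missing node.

The Markov blanket of a node is its parents, its children, and the other parents of its children.
Ch(V12) = {V14}.
Pa(V12) = {V3, V4, V6, V7, V8}.
Parents of each child, excluding V12:
  V14: V1, V2, V3, V5, V6, V13
MB(V12) = {V1, V2, V3, V4, V5, V6, V7, V8, V13, V14}.
Comparing with the claimed set, V2 is missing.

V2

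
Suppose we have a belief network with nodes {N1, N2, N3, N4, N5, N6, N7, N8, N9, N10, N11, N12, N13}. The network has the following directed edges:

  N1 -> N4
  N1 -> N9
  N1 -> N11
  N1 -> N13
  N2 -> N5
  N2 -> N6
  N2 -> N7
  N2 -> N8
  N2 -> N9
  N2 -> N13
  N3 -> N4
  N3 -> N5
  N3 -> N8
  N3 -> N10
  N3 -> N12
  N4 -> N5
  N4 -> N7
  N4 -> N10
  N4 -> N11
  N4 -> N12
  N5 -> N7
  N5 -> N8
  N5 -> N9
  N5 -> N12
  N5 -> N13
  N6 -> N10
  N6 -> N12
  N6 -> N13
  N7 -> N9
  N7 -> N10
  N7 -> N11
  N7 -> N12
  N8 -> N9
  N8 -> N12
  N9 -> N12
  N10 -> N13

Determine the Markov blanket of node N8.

{N1, N2, N3, N4, N5, N6, N7, N9, N12}

Children of N8: N9, N12.
N8 has parents N2, N3, N5.
Parents of each child, excluding N8:
  N9 also has parents N1, N2, N5, N7.
  parents(N12) \ {N8} = {N3, N4, N5, N6, N7, N9}.
Taking the union gives {N1, N2, N3, N4, N5, N6, N7, N9, N12}.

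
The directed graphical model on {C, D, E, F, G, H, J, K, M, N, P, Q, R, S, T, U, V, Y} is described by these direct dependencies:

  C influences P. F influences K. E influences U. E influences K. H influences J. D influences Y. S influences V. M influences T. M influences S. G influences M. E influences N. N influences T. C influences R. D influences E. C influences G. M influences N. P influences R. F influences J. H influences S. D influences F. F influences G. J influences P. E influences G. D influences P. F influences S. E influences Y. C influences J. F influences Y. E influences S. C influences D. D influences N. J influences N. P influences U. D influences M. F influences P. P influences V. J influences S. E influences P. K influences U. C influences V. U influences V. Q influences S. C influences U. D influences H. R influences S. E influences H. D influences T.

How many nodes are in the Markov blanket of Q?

Ch(Q) = {S}.
Parents of Q: none.
Other parents of Q's children:
  parents(S) \ {Q} = {E, F, H, J, M, R}.
MB(Q) = {E, F, H, J, M, R, S}, which has 7 nodes.

7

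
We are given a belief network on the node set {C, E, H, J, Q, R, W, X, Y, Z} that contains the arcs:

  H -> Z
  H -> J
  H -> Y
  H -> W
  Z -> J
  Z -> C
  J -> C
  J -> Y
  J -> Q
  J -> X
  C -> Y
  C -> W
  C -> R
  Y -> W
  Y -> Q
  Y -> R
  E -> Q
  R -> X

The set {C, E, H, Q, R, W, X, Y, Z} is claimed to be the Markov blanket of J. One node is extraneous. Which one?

W

By definition, MB(J) is built from J's parents, J's children, and the co-parents of J.
J has parents H, Z.
J's children: C, Q, X, Y.
For each child, the remaining parents (spouses of J):
  C also has parent Z.
  parents(Y) \ {J} = {C, H}.
  Q's other parents are E, Y.
  parents(X) \ {J} = {R}.
MB(J) = {C, E, H, Q, R, X, Y, Z}.
W is neither a parent, child, nor co-parent of J, so it does not belong.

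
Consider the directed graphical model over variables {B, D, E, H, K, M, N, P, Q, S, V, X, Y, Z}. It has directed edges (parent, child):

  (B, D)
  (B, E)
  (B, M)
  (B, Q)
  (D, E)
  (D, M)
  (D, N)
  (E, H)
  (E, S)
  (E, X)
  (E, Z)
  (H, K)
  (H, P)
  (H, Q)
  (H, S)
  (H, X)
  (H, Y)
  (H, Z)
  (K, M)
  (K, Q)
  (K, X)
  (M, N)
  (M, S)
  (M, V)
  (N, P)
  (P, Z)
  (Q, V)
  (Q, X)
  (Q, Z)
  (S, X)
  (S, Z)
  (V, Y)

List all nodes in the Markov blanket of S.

Parents of S: E, H, M.
S's children: X, Z.
For each child, the remaining parents (spouses of S):
  X: E, H, K, Q
  Z: E, H, P, Q
Union: {E, H, M} ∪ {X, Z} ∪ {E, H, K, P, Q} = {E, H, K, M, P, Q, X, Z}.

{E, H, K, M, P, Q, X, Z}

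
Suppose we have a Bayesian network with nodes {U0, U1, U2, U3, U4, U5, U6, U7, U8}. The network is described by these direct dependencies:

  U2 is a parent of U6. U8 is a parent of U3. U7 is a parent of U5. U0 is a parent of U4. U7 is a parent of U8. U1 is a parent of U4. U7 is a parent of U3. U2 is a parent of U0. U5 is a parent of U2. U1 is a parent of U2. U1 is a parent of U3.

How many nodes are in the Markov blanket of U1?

By definition, MB(U1) is built from U1's parents, U1's children, and the co-parents of U1.
U1 has children U2, U3, U4.
U1's parents: none.
Co-parents of U1 (other parents of its children):
  U3: U7, U8
  U2: U5
  U4: U0
MB(U1) = {U0, U2, U3, U4, U5, U7, U8}, which has 7 nodes.

7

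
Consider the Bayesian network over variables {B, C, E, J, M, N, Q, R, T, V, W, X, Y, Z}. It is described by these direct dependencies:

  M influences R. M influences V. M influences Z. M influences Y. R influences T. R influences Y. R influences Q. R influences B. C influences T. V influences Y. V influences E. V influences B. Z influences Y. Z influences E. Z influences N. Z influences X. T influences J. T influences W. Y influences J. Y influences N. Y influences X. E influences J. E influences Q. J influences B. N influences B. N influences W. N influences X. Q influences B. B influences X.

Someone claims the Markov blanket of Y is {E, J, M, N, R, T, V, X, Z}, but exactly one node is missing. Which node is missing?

B

The Markov blanket of a node is its parents, its children, and the other parents of its children.
Y has parents M, R, V, Z.
Y's children: J, N, X.
Parents of each child, excluding Y:
  J also has parents E, T.
  N also has parent Z.
  parents(X) \ {Y} = {B, N, Z}.
MB(Y) = {B, E, J, M, N, R, T, V, X, Z}.
Comparing with the claimed set, B is missing.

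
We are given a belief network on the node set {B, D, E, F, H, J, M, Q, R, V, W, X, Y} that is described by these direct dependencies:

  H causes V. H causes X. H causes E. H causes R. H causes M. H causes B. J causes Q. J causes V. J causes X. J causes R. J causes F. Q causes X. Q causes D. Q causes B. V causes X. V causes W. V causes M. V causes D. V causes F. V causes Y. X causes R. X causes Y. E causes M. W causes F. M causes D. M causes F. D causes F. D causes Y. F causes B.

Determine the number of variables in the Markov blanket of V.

By definition, MB(V) is built from V's parents, V's children, and the co-parents of V.
V has parents H, J.
V has children D, F, M, W, X, Y.
For each child, the remaining parents (spouses of V):
  X also has parents H, J, Q.
  W: no additional parents.
  M also has parents E, H.
  D's other parents are M, Q.
  parents(F) \ {V} = {D, J, M, W}.
  Y's other parents are D, X.
MB(V) = {D, E, F, H, J, M, Q, W, X, Y}, which has 10 nodes.

10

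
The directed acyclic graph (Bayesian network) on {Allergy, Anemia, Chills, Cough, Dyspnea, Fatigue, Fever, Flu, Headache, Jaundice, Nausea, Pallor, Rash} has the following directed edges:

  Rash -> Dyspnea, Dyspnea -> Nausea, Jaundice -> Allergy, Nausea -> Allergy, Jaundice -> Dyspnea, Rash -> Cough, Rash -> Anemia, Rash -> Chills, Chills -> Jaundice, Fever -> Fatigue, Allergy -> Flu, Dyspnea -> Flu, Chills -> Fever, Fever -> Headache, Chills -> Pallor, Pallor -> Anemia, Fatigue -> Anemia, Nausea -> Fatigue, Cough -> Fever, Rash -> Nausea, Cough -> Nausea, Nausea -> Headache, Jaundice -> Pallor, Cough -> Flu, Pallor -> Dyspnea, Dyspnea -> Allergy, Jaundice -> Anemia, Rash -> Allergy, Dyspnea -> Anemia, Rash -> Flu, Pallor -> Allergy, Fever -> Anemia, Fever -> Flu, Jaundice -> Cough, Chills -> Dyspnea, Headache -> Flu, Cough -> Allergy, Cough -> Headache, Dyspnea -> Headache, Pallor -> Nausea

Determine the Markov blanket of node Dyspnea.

Pa(Dyspnea) = {Chills, Jaundice, Pallor, Rash}.
Dyspnea has children Allergy, Anemia, Flu, Headache, Nausea.
Parents of each child, excluding Dyspnea:
  parents(Nausea) \ {Dyspnea} = {Cough, Pallor, Rash}.
  Headache's other parents are Cough, Fever, Nausea.
  parents(Allergy) \ {Dyspnea} = {Cough, Jaundice, Nausea, Pallor, Rash}.
  Flu's other parents are Allergy, Cough, Fever, Headache, Rash.
  Anemia's other parents are Fatigue, Fever, Jaundice, Pallor, Rash.
Taking the union gives {Allergy, Anemia, Chills, Cough, Fatigue, Fever, Flu, Headache, Jaundice, Nausea, Pallor, Rash}.

{Allergy, Anemia, Chills, Cough, Fatigue, Fever, Flu, Headache, Jaundice, Nausea, Pallor, Rash}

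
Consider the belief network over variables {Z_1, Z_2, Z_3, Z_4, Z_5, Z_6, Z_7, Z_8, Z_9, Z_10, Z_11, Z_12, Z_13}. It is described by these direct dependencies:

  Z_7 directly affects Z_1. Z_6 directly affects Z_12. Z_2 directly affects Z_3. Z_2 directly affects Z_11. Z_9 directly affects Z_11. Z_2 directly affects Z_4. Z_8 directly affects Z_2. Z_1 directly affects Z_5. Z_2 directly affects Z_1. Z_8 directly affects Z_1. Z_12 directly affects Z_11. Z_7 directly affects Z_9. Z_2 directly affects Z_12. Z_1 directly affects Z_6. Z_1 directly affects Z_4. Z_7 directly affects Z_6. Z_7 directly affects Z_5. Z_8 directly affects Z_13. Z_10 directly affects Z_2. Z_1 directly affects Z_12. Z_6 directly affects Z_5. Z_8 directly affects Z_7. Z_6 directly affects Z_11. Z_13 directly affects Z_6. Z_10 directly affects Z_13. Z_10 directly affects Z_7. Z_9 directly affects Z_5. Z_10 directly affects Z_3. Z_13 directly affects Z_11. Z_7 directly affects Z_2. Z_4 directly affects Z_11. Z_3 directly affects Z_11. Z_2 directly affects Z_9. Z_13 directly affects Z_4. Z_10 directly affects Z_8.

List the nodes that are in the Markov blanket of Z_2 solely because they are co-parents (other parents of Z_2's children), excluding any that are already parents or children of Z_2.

Children of Z_2: Z_1, Z_3, Z_4, Z_9, Z_11, Z_12.
  Z_1's other parents are Z_7, Z_8.
  parents(Z_3) \ {Z_2} = {Z_10}.
  Z_9's other parent is Z_7.
  Z_12 also has parents Z_1, Z_6.
  Z_4's other parents are Z_1, Z_13.
  Z_11's other parents are Z_3, Z_4, Z_6, Z_9, Z_12, Z_13.
Excluding nodes already adjacent to Z_2 (Z_1, Z_3, Z_4, Z_7, Z_8, Z_9, Z_10, Z_11, Z_12), the co-parent-only contribution is {Z_6, Z_13}.

{Z_6, Z_13}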